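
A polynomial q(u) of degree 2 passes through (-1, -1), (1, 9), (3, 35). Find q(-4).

14

Forward differences of the values at u = -1, 1, 3:
  q  : -1  9  35
  Δ  : 10  26
  Δ^2: 16
The second differences are constant, confirming degree 2.
Interpolating (Newton forward form) and evaluating at u = -4 gives q(-4) = 14.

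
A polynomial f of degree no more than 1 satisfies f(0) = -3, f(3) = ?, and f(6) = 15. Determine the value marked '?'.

The 2 known points determine the degree-1 polynomial uniquely.
Write f(s) = as + b. Substituting each data point gives a linear system:
  b = -3
  6a + b = 15
Solving the system yields a = 3, b = -3.
So f(s) = 3s - 3.
Then f(3) = 6.

6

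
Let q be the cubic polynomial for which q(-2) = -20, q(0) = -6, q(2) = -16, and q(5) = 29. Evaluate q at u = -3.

-51

Write q(u) = au^3 + bu^2 + cu + d. Substituting each data point gives a linear system:
  -8a + 4b - 2c + d = -20
  d = -6
  8a + 4b + 2c + d = -16
  125a + 25b + 5c + d = 29
Solving the system yields a = 1, b = -3, c = -3, d = -6.
So q(u) = u^3 - 3u^2 - 3u - 6.
Then q(-3) = -51.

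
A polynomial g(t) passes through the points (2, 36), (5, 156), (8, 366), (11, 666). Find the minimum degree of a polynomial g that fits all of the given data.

Forward differences of the values at t = 2, 5, 8, 11:
  g  : 36  156  366  666
  Δ  : 120  210  300
  Δ^2: 90  90
  Δ^3: 0
The second differences are constant (90) and nonzero, while all higher differences vanish, so the minimal degree is 2.

2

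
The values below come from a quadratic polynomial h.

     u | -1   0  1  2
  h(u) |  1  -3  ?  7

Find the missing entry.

-1

The 3 known points determine the degree-2 polynomial uniquely.
Write h(u) = au^2 + bu + c. Substituting each data point gives a linear system:
  a - b + c = 1
  c = -3
  4a + 2b + c = 7
Solving the system yields a = 3, b = -1, c = -3.
So h(u) = 3u^2 - u - 3.
Then h(1) = -1.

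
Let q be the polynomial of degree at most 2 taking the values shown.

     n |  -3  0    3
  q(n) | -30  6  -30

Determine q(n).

q(n) = -4n^2 + 6

Write q(n) = an^2 + bn + c. Substituting each data point gives a linear system:
  9a - 3b + c = -30
  c = 6
  9a + 3b + c = -30
Solving the system yields a = -4, b = 0, c = 6.
So q(n) = -4n² + 6.
Check: q(-3) = -30. ✓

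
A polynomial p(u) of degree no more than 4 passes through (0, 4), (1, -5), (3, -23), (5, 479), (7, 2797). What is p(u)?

p(u) = 2u^4 - 5u^3 - 6u^2 + 4

Write p(u) = au^4 + bu^3 + cu^2 + du + e. Substituting each data point gives a linear system:
  e = 4
  a + b + c + d + e = -5
  81a + 27b + 9c + 3d + e = -23
  625a + 125b + 25c + 5d + e = 479
  2401a + 343b + 49c + 7d + e = 2797
Solving the system yields a = 2, b = -5, c = -6, d = 0, e = 4.
So p(u) = 2u⁴ - 5u³ - 6u² + 4.
Check: p(3) = -23. ✓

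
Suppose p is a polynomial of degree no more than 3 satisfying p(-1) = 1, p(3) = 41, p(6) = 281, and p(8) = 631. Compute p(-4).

Using the Lagrange interpolation formula with nodes -1, 3, 6, 8:
  L_0(n) = (n - 3)(n - 6)(n - 8) / -252
  L_1(n) = (n + 1)(n - 6)(n - 8) / 60
  L_2(n) = (n + 1)(n - 3)(n - 8) / -42
  L_3(n) = (n + 1)(n - 3)(n - 6) / 90
Then p(n) = 1·L_0(n) + 41·L_1(n) + 281·L_2(n) + 631·L_3(n).
Expanding and collecting terms gives p(n) = n^3 + 2n^2 - n - 1.
Evaluating at n = -4: p(-4) = -29.

-29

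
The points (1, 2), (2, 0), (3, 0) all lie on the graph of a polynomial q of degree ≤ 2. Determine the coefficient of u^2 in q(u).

1

Write q(u) = au^2 + bu + c. Substituting each data point gives a linear system:
  a + b + c = 2
  4a + 2b + c = 0
  9a + 3b + c = 0
Solving the system yields a = 1, b = -5, c = 6.
So q(u) = u^2 - 5u + 6.
The leading coefficient is 1.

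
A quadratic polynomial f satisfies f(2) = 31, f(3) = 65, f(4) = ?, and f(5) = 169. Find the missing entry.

The 3 known points determine the degree-2 polynomial uniquely.
Write f(u) = au^2 + bu + c. Substituting each data point gives a linear system:
  4a + 2b + c = 31
  9a + 3b + c = 65
  25a + 5b + c = 169
Solving the system yields a = 6, b = 4, c = -1.
So f(u) = 6u² + 4u - 1.
Then f(4) = 111.

111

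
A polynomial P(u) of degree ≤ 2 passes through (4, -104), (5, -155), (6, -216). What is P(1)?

Using the Lagrange interpolation formula with nodes 4, 5, 6:
  L_0(u) = (u - 5)(u - 6) / 2
  L_1(u) = (u - 4)(u - 6) / -1
  L_2(u) = (u - 4)(u - 5) / 2
Then P(u) = -104·L_0(u) - 155·L_1(u) - 216·L_2(u).
Expanding and collecting terms gives P(u) = -5u^2 - 6u.
Evaluating at u = 1: P(1) = -11.

-11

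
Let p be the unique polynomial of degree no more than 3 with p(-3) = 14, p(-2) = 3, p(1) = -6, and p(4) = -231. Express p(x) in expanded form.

p(x) = -2x^3 - 6x^2 - 3x + 5

Write p(x) = ax^3 + bx^2 + cx + d. Substituting each data point gives a linear system:
  -27a + 9b - 3c + d = 14
  -8a + 4b - 2c + d = 3
  a + b + c + d = -6
  64a + 16b + 4c + d = -231
Solving the system yields a = -2, b = -6, c = -3, d = 5.
So p(x) = -2x³ - 6x² - 3x + 5.
Check: p(4) = -231. ✓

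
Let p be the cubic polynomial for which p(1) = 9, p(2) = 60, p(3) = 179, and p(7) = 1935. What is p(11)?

7179

Write p(u) = au^3 + bu^2 + cu + d. Substituting each data point gives a linear system:
  a + b + c + d = 9
  8a + 4b + 2c + d = 60
  27a + 9b + 3c + d = 179
  343a + 49b + 7c + d = 1935
Solving the system yields a = 5, b = 4, c = 4, d = -4.
So p(u) = 5u³ + 4u² + 4u - 4.
Then p(11) = 7179.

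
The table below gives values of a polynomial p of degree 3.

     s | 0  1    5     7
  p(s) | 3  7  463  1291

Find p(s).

Using the Lagrange interpolation formula with nodes 0, 1, 5, 7:
  L_0(s) = (s - 1)(s - 5)(s - 7) / -35
  L_1(s) = s(s - 5)(s - 7) / 24
  L_2(s) = s(s - 1)(s - 7) / -40
  L_3(s) = s(s - 1)(s - 5) / 84
Then p(s) = 3·L_0(s) + 7·L_1(s) + 463·L_2(s) + 1291·L_3(s).
Expanding and collecting terms gives p(s) = 4s^3 - 2s^2 + 2s + 3.
Check: p(7) = 1291. ✓

p(s) = 4s^3 - 2s^2 + 2s + 3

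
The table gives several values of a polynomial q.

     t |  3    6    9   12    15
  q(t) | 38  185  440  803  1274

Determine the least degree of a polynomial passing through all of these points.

Forward differences of the values at t = 3, 6, 9, 12, 15:
  q  : 38  185  440  803  1274
  Δ  : 147  255  363  471
  Δ^2: 108  108  108
  Δ^3: 0  0
  Δ^4: 0
The second differences are constant (108) and nonzero, while all higher differences vanish, so the minimal degree is 2.

2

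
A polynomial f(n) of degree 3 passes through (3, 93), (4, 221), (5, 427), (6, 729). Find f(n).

f(n) = 3n^3 + 3n^2 - 4n - 3

Using the Lagrange interpolation formula with nodes 3, 4, 5, 6:
  L_0(n) = (n - 4)(n - 5)(n - 6) / -6
  L_1(n) = (n - 3)(n - 5)(n - 6) / 2
  L_2(n) = (n - 3)(n - 4)(n - 6) / -2
  L_3(n) = (n - 3)(n - 4)(n - 5) / 6
Then f(n) = 93·L_0(n) + 221·L_1(n) + 427·L_2(n) + 729·L_3(n).
Expanding and collecting terms gives f(n) = 3n^3 + 3n^2 - 4n - 3.
Check: f(4) = 221. ✓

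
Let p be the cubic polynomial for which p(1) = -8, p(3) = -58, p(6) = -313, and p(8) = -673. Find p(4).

Using the Lagrange interpolation formula with nodes 1, 3, 6, 8:
  L_0(x) = (x - 3)(x - 6)(x - 8) / -70
  L_1(x) = (x - 1)(x - 6)(x - 8) / 30
  L_2(x) = (x - 1)(x - 3)(x - 8) / -30
  L_3(x) = (x - 1)(x - 3)(x - 6) / 70
Then p(x) = -8·L_0(x) - 58·L_1(x) - 313·L_2(x) - 673·L_3(x).
Expanding and collecting terms gives p(x) = -x^3 - 2x^2 - 4x - 1.
Evaluating at x = 4: p(4) = -113.

-113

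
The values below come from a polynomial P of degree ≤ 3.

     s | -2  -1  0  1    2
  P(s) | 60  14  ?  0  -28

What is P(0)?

4

On equispaced nodes a degree-3 polynomial has vanishing fourth forward difference, so
  P(-2) - 4·P(-1) + 6·P(0) - 4·P(1) + P(2) = 0.
Substituting the known values and solving for P(0):
  6·P(0) = 24
  P(0) = 4.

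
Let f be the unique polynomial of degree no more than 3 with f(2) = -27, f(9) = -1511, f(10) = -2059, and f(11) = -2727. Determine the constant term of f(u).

1

Write f(u) = au^3 + bu^2 + cu + d. Substituting each data point gives a linear system:
  8a + 4b + 2c + d = -27
  729a + 81b + 9c + d = -1511
  1000a + 100b + 10c + d = -2059
  1331a + 121b + 11c + d = -2727
Solving the system yields a = -2, b = 0, c = -6, d = 1.
So f(u) = -2u^3 - 6u + 1.
The constant term is 1.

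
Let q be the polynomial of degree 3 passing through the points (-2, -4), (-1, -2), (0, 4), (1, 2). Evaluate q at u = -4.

52

Using the Lagrange interpolation formula with nodes -2, -1, 0, 1:
  L_0(u) = (u + 1)u(u - 1) / -6
  L_1(u) = (u + 2)u(u - 1) / 2
  L_2(u) = (u + 2)(u + 1)(u - 1) / -2
  L_3(u) = (u + 2)(u + 1)u / 6
Then q(u) = -4·L_0(u) - 2·L_1(u) + 4·L_2(u) + 2·L_3(u).
Expanding and collecting terms gives q(u) = -2u^3 - 4u^2 + 4u + 4.
Evaluating at u = -4: q(-4) = 52.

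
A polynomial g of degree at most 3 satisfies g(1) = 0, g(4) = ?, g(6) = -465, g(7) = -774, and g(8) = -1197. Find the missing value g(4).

The 4 known points determine the degree-3 polynomial uniquely.
Write g(x) = ax^3 + bx^2 + cx + d. Substituting each data point gives a linear system:
  a + b + c + d = 0
  216a + 36b + 6c + d = -465
  343a + 49b + 7c + d = -774
  512a + 64b + 8c + d = -1197
Solving the system yields a = -3, b = 6, c = -6, d = 3.
So g(x) = -3x³ + 6x² - 6x + 3.
Then g(4) = -117.

-117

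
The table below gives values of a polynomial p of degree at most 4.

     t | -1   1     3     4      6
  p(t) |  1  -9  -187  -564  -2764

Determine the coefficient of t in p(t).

Write p(t) = at^4 + bt^3 + ct^2 + dt + e. Substituting each data point gives a linear system:
  a - b + c - d + e = 1
  a + b + c + d + e = -9
  81a + 27b + 9c + 3d + e = -187
  256a + 64b + 16c + 4d + e = -564
  1296a + 216b + 36c + 6d + e = -2764
Solving the system yields a = -2, b = -1, c = 2, d = -4, e = -4.
So p(t) = -2t⁴ - t³ + 2t² - 4t - 4.
The coefficient of t is -4.

-4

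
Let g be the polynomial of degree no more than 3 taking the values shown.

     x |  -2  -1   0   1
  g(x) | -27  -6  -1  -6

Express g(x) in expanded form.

g(x) = x^3 - 5x^2 - x - 1

Write g(x) = ax^3 + bx^2 + cx + d. Substituting each data point gives a linear system:
  -8a + 4b - 2c + d = -27
  -a + b - c + d = -6
  d = -1
  a + b + c + d = -6
Solving the system yields a = 1, b = -5, c = -1, d = -1.
So g(x) = x^3 - 5x^2 - x - 1.
Check: g(-1) = -6. ✓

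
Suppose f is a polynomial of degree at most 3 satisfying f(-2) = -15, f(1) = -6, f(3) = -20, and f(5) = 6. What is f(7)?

Write f(n) = an^3 + bn^2 + cn + d. Substituting each data point gives a linear system:
  -8a + 4b - 2c + d = -15
  a + b + c + d = -6
  27a + 9b + 3c + d = -20
  125a + 25b + 5c + d = 6
Solving the system yields a = 1, b = -4, c = -4, d = 1.
So f(n) = n^3 - 4n^2 - 4n + 1.
Then f(7) = 120.

120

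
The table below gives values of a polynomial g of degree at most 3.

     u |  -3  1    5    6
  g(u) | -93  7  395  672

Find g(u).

g(u) = 3u^3 + 4u

Write g(u) = au^3 + bu^2 + cu + d. Substituting each data point gives a linear system:
  -27a + 9b - 3c + d = -93
  a + b + c + d = 7
  125a + 25b + 5c + d = 395
  216a + 36b + 6c + d = 672
Solving the system yields a = 3, b = 0, c = 4, d = 0.
So g(u) = 3u^3 + 4u.
Check: g(6) = 672. ✓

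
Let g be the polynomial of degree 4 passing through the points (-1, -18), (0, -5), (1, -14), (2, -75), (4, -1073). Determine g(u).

g(u) = -5u^4 + 5u^3 - 6u^2 - 3u - 5

Using the Lagrange interpolation formula with nodes -1, 0, 1, 2, 4:
  L_0(u) = u(u - 1)(u - 2)(u - 4) / 30
  L_1(u) = (u + 1)(u - 1)(u - 2)(u - 4) / -8
  L_2(u) = (u + 1)u(u - 2)(u - 4) / 6
  L_3(u) = (u + 1)u(u - 1)(u - 4) / -12
  L_4(u) = (u + 1)u(u - 1)(u - 2) / 120
Then g(u) = -18·L_0(u) - 5·L_1(u) - 14·L_2(u) - 75·L_3(u) - 1073·L_4(u).
Expanding and collecting terms gives g(u) = -5u^4 + 5u^3 - 6u^2 - 3u - 5.
Check: g(-1) = -18. ✓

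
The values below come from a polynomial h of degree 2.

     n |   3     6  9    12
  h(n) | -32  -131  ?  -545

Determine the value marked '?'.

The 3 known points determine the degree-2 polynomial uniquely.
Write h(n) = an^2 + bn + c. Substituting each data point gives a linear system:
  9a + 3b + c = -32
  36a + 6b + c = -131
  144a + 12b + c = -545
Solving the system yields a = -4, b = 3, c = -5.
So h(n) = -4n^2 + 3n - 5.
Then h(9) = -302.

-302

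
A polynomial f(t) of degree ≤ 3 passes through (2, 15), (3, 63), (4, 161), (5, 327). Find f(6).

579

Using the Lagrange interpolation formula with nodes 2, 3, 4, 5:
  L_0(t) = (t - 3)(t - 4)(t - 5) / -6
  L_1(t) = (t - 2)(t - 4)(t - 5) / 2
  L_2(t) = (t - 2)(t - 3)(t - 5) / -2
  L_3(t) = (t - 2)(t - 3)(t - 4) / 6
Then f(t) = 15·L_0(t) + 63·L_1(t) + 161·L_2(t) + 327·L_3(t).
Expanding and collecting terms gives f(t) = 3t^3 - 2t^2 + t - 3.
Evaluating at t = 6: f(6) = 579.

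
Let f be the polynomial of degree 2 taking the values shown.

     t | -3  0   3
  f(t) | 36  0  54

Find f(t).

Using the Lagrange interpolation formula with nodes -3, 0, 3:
  L_0(t) = t(t - 3) / 18
  L_1(t) = (t + 3)(t - 3) / -9
  L_2(t) = (t + 3)t / 18
Then f(t) = 36·L_0(t) + 0·L_1(t) + 54·L_2(t).
Expanding and collecting terms gives f(t) = 5t^2 + 3t.
Check: f(-3) = 36. ✓

f(t) = 5t^2 + 3t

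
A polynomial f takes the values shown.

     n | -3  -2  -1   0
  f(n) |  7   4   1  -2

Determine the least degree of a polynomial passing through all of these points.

1

Forward differences of the values at n = -3, -2, -1, 0:
  f  : 7  4  1  -2
  Δ  : -3  -3  -3
  Δ^2: 0  0
  Δ^3: 0
The first differences are constant (-3) and nonzero, while all higher differences vanish, so the minimal degree is 1.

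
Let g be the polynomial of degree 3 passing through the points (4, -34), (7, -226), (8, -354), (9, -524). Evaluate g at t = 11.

Using the Lagrange interpolation formula with nodes 4, 7, 8, 9:
  L_0(t) = (t - 7)(t - 8)(t - 9) / -60
  L_1(t) = (t - 4)(t - 8)(t - 9) / 6
  L_2(t) = (t - 4)(t - 7)(t - 9) / -4
  L_3(t) = (t - 4)(t - 7)(t - 8) / 10
Then g(t) = -34·L_0(t) - 226·L_1(t) - 354·L_2(t) - 524·L_3(t).
Expanding and collecting terms gives g(t) = -t^3 + 3t^2 - 4t - 2.
Evaluating at t = 11: g(11) = -1014.

-1014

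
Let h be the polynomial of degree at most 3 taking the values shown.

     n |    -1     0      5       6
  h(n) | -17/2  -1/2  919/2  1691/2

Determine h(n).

Write h(n) = an^3 + bn^2 + cn + d. Substituting each data point gives a linear system:
  -a + b - c + d = -17/2
  d = -1/2
  125a + 25b + 5c + d = 919/2
  216a + 36b + 6c + d = 1691/2
Solving the system yields a = 5, b = -6, c = -3, d = -1/2.
So h(n) = 5n^3 - 6n^2 - 3n - 1/2.
Check: h(0) = -1/2. ✓

h(n) = 5n^3 - 6n^2 - 3n - 1/2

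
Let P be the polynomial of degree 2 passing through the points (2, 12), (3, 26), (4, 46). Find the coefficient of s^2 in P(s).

3

Write P(s) = as^2 + bs + c. Substituting each data point gives a linear system:
  4a + 2b + c = 12
  9a + 3b + c = 26
  16a + 4b + c = 46
Solving the system yields a = 3, b = -1, c = 2.
So P(s) = 3s² - s + 2.
The leading coefficient is 3.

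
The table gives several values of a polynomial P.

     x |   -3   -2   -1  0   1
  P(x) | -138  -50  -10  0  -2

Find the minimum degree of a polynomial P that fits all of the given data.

Forward differences of the values at x = -3, -2, -1, 0, 1:
  P  : -138  -50  -10  0  -2
  Δ  : 88  40  10  -2
  Δ^2: -48  -30  -12
  Δ^3: 18  18
  Δ^4: 0
The third differences are constant (18) and nonzero, while all higher differences vanish, so the minimal degree is 3.

3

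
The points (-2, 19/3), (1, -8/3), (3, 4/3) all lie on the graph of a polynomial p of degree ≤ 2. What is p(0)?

Using the Lagrange interpolation formula with nodes -2, 1, 3:
  L_0(u) = (u - 1)(u - 3) / 15
  L_1(u) = (u + 2)(u - 3) / -6
  L_2(u) = (u + 2)(u - 1) / 10
Then p(u) = 19/3·L_0(u) - 8/3·L_1(u) + 4/3·L_2(u).
Expanding and collecting terms gives p(u) = u² - 2u - 5/3.
Evaluating at u = 0: p(0) = -5/3.

-5/3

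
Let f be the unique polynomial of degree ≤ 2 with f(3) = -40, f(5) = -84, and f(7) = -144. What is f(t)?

f(t) = -2t^2 - 6t - 4

Write f(t) = at^2 + bt + c. Substituting each data point gives a linear system:
  9a + 3b + c = -40
  25a + 5b + c = -84
  49a + 7b + c = -144
Solving the system yields a = -2, b = -6, c = -4.
So f(t) = -2t^2 - 6t - 4.
Check: f(3) = -40. ✓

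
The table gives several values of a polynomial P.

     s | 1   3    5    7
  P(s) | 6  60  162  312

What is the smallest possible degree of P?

2

Forward differences of the values at s = 1, 3, 5, 7:
  P  : 6  60  162  312
  Δ  : 54  102  150
  Δ^2: 48  48
  Δ^3: 0
The second differences are constant (48) and nonzero, while all higher differences vanish, so the minimal degree is 2.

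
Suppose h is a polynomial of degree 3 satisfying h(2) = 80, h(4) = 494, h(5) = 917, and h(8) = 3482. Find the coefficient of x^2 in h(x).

Write h(x) = ax^3 + bx^2 + cx + d. Substituting each data point gives a linear system:
  8a + 4b + 2c + d = 80
  64a + 16b + 4c + d = 494
  125a + 25b + 5c + d = 917
  512a + 64b + 8c + d = 3482
Solving the system yields a = 6, b = 6, c = 3, d = 2.
So h(x) = 6x^3 + 6x^2 + 3x + 2.
The coefficient of x^2 is 6.

6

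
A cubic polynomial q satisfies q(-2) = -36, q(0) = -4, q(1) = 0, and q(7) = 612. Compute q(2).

12

Using the Lagrange interpolation formula with nodes -2, 0, 1, 7:
  L_0(s) = s(s - 1)(s - 7) / -54
  L_1(s) = (s + 2)(s - 1)(s - 7) / 14
  L_2(s) = (s + 2)s(s - 7) / -18
  L_3(s) = (s + 2)s(s - 1) / 378
Then q(s) = -36·L_0(s) - 4·L_1(s) + 0·L_2(s) + 612·L_3(s).
Expanding and collecting terms gives q(s) = 2s³ - 2s² + 4s - 4.
Evaluating at s = 2: q(2) = 12.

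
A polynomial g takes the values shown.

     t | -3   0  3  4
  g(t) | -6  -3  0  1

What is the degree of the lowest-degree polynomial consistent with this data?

Divided differences on the nodes -3, 0, 3, 4:
  order 0: -6  -3  0  1
  order 1: 1  1  1
  order 2: 0  0
  order 3: 0
The order-1 divided differences are all 1 (nonzero) and every higher order vanishes, so the data lies on a polynomial of degree exactly 1.

1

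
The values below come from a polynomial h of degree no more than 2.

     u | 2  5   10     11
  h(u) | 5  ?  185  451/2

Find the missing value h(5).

The 3 known points determine the degree-2 polynomial uniquely.
Write h(u) = au^2 + bu + c. Substituting each data point gives a linear system:
  4a + 2b + c = 5
  100a + 10b + c = 185
  121a + 11b + c = 451/2
Solving the system yields a = 2, b = -3/2, c = 0.
So h(u) = 2u^2 - (3/2)u.
Then h(5) = 85/2.

85/2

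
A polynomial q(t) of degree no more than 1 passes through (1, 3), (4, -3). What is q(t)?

Write q(t) = at + b. Substituting each data point gives a linear system:
  a + b = 3
  4a + b = -3
Solving the system yields a = -2, b = 5.
So q(t) = -2t + 5.
Check: q(4) = -3. ✓

q(t) = -2t + 5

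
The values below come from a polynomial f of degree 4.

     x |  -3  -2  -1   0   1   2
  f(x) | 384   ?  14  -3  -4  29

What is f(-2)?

On equispaced nodes a degree-4 polynomial has vanishing fifth forward difference, so
  - f(-3) + 5·f(-2) - 10·f(-1) + 10·f(0) - 5·f(1) + f(2) = 0.
Substituting the known values and solving for f(-2):
  5·f(-2) = 505
  f(-2) = 101.

101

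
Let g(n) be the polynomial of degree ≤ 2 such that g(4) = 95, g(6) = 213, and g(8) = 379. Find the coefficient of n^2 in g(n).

6

Write g(n) = an^2 + bn + c. Substituting each data point gives a linear system:
  16a + 4b + c = 95
  36a + 6b + c = 213
  64a + 8b + c = 379
Solving the system yields a = 6, b = -1, c = 3.
So g(n) = 6n^2 - n + 3.
The leading coefficient is 6.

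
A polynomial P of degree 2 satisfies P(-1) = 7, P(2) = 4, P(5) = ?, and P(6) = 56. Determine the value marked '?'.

The 3 known points determine the degree-2 polynomial uniquely.
Write P(n) = an^2 + bn + c. Substituting each data point gives a linear system:
  a - b + c = 7
  4a + 2b + c = 4
  36a + 6b + c = 56
Solving the system yields a = 2, b = -3, c = 2.
So P(n) = 2n^2 - 3n + 2.
Then P(5) = 37.

37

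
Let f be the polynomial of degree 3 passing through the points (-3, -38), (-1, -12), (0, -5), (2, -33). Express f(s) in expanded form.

Using the Lagrange interpolation formula with nodes -3, -1, 0, 2:
  L_0(s) = (s + 1)s(s - 2) / -30
  L_1(s) = (s + 3)s(s - 2) / 6
  L_2(s) = (s + 3)(s + 1)(s - 2) / -6
  L_3(s) = (s + 3)(s + 1)s / 30
Then f(s) = -38·L_0(s) - 12·L_1(s) - 5·L_2(s) - 33·L_3(s).
Expanding and collecting terms gives f(s) = -s^3 - 6s^2 + 2s - 5.
Check: f(2) = -33. ✓

f(s) = -s^3 - 6s^2 + 2s - 5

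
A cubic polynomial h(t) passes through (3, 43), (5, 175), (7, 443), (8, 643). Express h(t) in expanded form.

Write h(t) = at^3 + bt^2 + ct + d. Substituting each data point gives a linear system:
  27a + 9b + 3c + d = 43
  125a + 25b + 5c + d = 175
  343a + 49b + 7c + d = 443
  512a + 64b + 8c + d = 643
Solving the system yields a = 1, b = 2, c = 1, d = -5.
So h(t) = t³ + 2t² + t - 5.
Check: h(7) = 443. ✓

h(t) = t^3 + 2t^2 + t - 5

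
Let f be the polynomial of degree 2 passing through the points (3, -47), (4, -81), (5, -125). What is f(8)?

Write f(t) = at^2 + bt + c. Substituting each data point gives a linear system:
  9a + 3b + c = -47
  16a + 4b + c = -81
  25a + 5b + c = -125
Solving the system yields a = -5, b = 1, c = -5.
So f(t) = -5t² + t - 5.
Then f(8) = -317.

-317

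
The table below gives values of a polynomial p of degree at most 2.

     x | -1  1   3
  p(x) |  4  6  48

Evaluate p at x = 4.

84

Using the Lagrange interpolation formula with nodes -1, 1, 3:
  L_0(x) = (x - 1)(x - 3) / 8
  L_1(x) = (x + 1)(x - 3) / -4
  L_2(x) = (x + 1)(x - 1) / 8
Then p(x) = 4·L_0(x) + 6·L_1(x) + 48·L_2(x).
Expanding and collecting terms gives p(x) = 5x^2 + x.
Evaluating at x = 4: p(4) = 84.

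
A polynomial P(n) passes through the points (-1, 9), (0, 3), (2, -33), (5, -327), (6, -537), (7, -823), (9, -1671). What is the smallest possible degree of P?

3

Divided differences on the nodes -1, 0, 2, 5, 6, 7, 9:
  order 0: 9  3  -33  -327  -537  -823  -1671
  order 1: -6  -18  -98  -210  -286  -424
  order 2: -4  -16  -28  -38  -46
  order 3: -2  -2  -2  -2
  order 4: 0  0  0
  order 5: 0  0
  order 6: 0
The order-3 divided differences are all -2 (nonzero) and every higher order vanishes, so the data lies on a polynomial of degree exactly 3.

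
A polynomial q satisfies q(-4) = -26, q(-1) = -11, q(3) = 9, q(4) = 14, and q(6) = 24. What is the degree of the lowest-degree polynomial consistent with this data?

Divided differences on the nodes -4, -1, 3, 4, 6:
  order 0: -26  -11  9  14  24
  order 1: 5  5  5  5
  order 2: 0  0  0
  order 3: 0  0
  order 4: 0
The order-1 divided differences are all 5 (nonzero) and every higher order vanishes, so the data lies on a polynomial of degree exactly 1.

1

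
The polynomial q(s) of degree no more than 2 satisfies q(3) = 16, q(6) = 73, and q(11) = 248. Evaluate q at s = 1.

Write q(s) = as^2 + bs + c. Substituting each data point gives a linear system:
  9a + 3b + c = 16
  36a + 6b + c = 73
  121a + 11b + c = 248
Solving the system yields a = 2, b = 1, c = -5.
So q(s) = 2s² + s - 5.
Then q(1) = -2.

-2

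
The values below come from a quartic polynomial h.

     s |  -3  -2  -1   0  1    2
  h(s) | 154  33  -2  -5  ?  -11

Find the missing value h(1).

-6

The 5 known points determine the degree-4 polynomial uniquely.
Write h(s) = as^4 + bs^3 + cs^2 + ds + e. Substituting each data point gives a linear system:
  81a - 27b + 9c - 3d + e = 154
  16a - 8b + 4c - 2d + e = 33
  a - b + c - d + e = -2
  e = -5
  16a + 8b + 4c + 2d + e = -11
Solving the system yields a = 1, b = -3, c = 0, d = 1, e = -5.
So h(s) = s⁴ - 3s³ + s - 5.
Then h(1) = -6.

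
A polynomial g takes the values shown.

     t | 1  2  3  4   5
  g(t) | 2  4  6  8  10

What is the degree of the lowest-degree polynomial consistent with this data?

1

Forward differences of the values at t = 1, 2, 3, 4, 5:
  g  : 2  4  6  8  10
  Δ  : 2  2  2  2
  Δ^2: 0  0  0
  Δ^3: 0  0
  Δ^4: 0
The first differences are constant (2) and nonzero, while all higher differences vanish, so the minimal degree is 1.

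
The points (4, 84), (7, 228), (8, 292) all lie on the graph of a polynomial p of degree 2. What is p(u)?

p(u) = 4u^2 + 4u + 4

Using the Lagrange interpolation formula with nodes 4, 7, 8:
  L_0(u) = (u - 7)(u - 8) / 12
  L_1(u) = (u - 4)(u - 8) / -3
  L_2(u) = (u - 4)(u - 7) / 4
Then p(u) = 84·L_0(u) + 228·L_1(u) + 292·L_2(u).
Expanding and collecting terms gives p(u) = 4u^2 + 4u + 4.
Check: p(4) = 84. ✓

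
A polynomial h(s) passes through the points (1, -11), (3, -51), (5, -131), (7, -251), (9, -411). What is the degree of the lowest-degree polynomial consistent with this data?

Forward differences of the values at s = 1, 3, 5, 7, 9:
  h  : -11  -51  -131  -251  -411
  Δ  : -40  -80  -120  -160
  Δ^2: -40  -40  -40
  Δ^3: 0  0
  Δ^4: 0
The second differences are constant (-40) and nonzero, while all higher differences vanish, so the minimal degree is 2.

2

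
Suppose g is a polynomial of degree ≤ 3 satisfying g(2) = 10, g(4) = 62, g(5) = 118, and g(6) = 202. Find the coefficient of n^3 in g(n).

Write g(n) = an^3 + bn^2 + cn + d. Substituting each data point gives a linear system:
  8a + 4b + 2c + d = 10
  64a + 16b + 4c + d = 62
  125a + 25b + 5c + d = 118
  216a + 36b + 6c + d = 202
Solving the system yields a = 1, b = -1, c = 4, d = -2.
So g(n) = n³ - n² + 4n - 2.
The leading coefficient is 1.

1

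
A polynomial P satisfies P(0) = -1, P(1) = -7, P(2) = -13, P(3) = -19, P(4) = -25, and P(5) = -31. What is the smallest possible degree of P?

1

Forward differences of the values at u = 0, 1, 2, 3, 4, 5:
  P  : -1  -7  -13  -19  -25  -31
  Δ  : -6  -6  -6  -6  -6
  Δ^2: 0  0  0  0
  Δ^3: 0  0  0
  Δ^4: 0  0
  Δ^5: 0
The first differences are constant (-6) and nonzero, while all higher differences vanish, so the minimal degree is 1.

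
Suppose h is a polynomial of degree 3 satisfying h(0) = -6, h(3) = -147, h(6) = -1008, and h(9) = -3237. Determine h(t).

Using the Lagrange interpolation formula with nodes 0, 3, 6, 9:
  L_0(t) = (t - 3)(t - 6)(t - 9) / -162
  L_1(t) = t(t - 6)(t - 9) / 54
  L_2(t) = t(t - 3)(t - 9) / -54
  L_3(t) = t(t - 3)(t - 6) / 162
Then h(t) = -6·L_0(t) - 147·L_1(t) - 1008·L_2(t) - 3237·L_3(t).
Expanding and collecting terms gives h(t) = -4t^3 - 4t^2 + t - 6.
Check: h(3) = -147. ✓

h(t) = -4t^3 - 4t^2 + t - 6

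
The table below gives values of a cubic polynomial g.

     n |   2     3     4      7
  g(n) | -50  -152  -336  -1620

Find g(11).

-5936

Using the Lagrange interpolation formula with nodes 2, 3, 4, 7:
  L_0(n) = (n - 3)(n - 4)(n - 7) / -10
  L_1(n) = (n - 2)(n - 4)(n - 7) / 4
  L_2(n) = (n - 2)(n - 3)(n - 7) / -6
  L_3(n) = (n - 2)(n - 3)(n - 4) / 60
Then g(n) = -50·L_0(n) - 152·L_1(n) - 336·L_2(n) - 1620·L_3(n).
Expanding and collecting terms gives g(n) = -4n^3 - 5n^2 - n + 4.
Evaluating at n = 11: g(11) = -5936.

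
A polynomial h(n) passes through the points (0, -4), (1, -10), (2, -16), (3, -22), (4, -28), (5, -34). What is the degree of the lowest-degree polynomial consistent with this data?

1

Forward differences of the values at n = 0, 1, 2, 3, 4, 5:
  h  : -4  -10  -16  -22  -28  -34
  Δ  : -6  -6  -6  -6  -6
  Δ^2: 0  0  0  0
  Δ^3: 0  0  0
  Δ^4: 0  0
  Δ^5: 0
The first differences are constant (-6) and nonzero, while all higher differences vanish, so the minimal degree is 1.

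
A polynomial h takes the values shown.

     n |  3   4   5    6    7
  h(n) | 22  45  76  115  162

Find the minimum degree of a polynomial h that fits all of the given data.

2

Forward differences of the values at n = 3, 4, 5, 6, 7:
  h  : 22  45  76  115  162
  Δ  : 23  31  39  47
  Δ^2: 8  8  8
  Δ^3: 0  0
  Δ^4: 0
The second differences are constant (8) and nonzero, while all higher differences vanish, so the minimal degree is 2.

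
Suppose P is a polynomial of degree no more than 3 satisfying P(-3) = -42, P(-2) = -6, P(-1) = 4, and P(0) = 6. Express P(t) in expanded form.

P(t) = 3t^3 + 5t^2 + 4t + 6

Write P(t) = at^3 + bt^2 + ct + d. Substituting each data point gives a linear system:
  -27a + 9b - 3c + d = -42
  -8a + 4b - 2c + d = -6
  -a + b - c + d = 4
  d = 6
Solving the system yields a = 3, b = 5, c = 4, d = 6.
So P(t) = 3t³ + 5t² + 4t + 6.
Check: P(-3) = -42. ✓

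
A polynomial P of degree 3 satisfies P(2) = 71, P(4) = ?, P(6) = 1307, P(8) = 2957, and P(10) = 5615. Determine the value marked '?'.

425

On equispaced nodes a degree-3 polynomial has vanishing fourth forward difference, so
  P(2) - 4·P(4) + 6·P(6) - 4·P(8) + P(10) = 0.
Substituting the known values and solving for P(4):
  -4·P(4) = -1700
  P(4) = 425.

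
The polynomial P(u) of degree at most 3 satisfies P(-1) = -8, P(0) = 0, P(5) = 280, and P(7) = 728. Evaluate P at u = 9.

Using the Lagrange interpolation formula with nodes -1, 0, 5, 7:
  L_0(u) = u(u - 5)(u - 7) / -48
  L_1(u) = (u + 1)(u - 5)(u - 7) / 35
  L_2(u) = (u + 1)u(u - 7) / -60
  L_3(u) = (u + 1)u(u - 5) / 112
Then P(u) = -8·L_0(u) + 0·L_1(u) + 280·L_2(u) + 728·L_3(u).
Expanding and collecting terms gives P(u) = 2u^3 + 6u.
Evaluating at u = 9: P(9) = 1512.

1512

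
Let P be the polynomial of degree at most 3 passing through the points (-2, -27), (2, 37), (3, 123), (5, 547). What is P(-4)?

Using the Lagrange interpolation formula with nodes -2, 2, 3, 5:
  L_0(t) = (t - 2)(t - 3)(t - 5) / -140
  L_1(t) = (t + 2)(t - 3)(t - 5) / 12
  L_2(t) = (t + 2)(t - 2)(t - 5) / -10
  L_3(t) = (t + 2)(t - 2)(t - 3) / 42
Then P(t) = -27·L_0(t) + 37·L_1(t) + 123·L_2(t) + 547·L_3(t).
Expanding and collecting terms gives P(t) = 4t^3 + 2t^2 - 3.
Evaluating at t = -4: P(-4) = -227.

-227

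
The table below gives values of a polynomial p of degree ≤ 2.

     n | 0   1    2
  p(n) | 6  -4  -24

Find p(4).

Write p(n) = an^2 + bn + c. Substituting each data point gives a linear system:
  c = 6
  a + b + c = -4
  4a + 2b + c = -24
Solving the system yields a = -5, b = -5, c = 6.
So p(n) = -5n² - 5n + 6.
Then p(4) = -94.

-94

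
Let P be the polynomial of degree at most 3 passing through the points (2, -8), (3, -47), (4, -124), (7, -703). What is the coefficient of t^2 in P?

Write P(t) = at^3 + bt^2 + ct + d. Substituting each data point gives a linear system:
  8a + 4b + 2c + d = -8
  27a + 9b + 3c + d = -47
  64a + 16b + 4c + d = -124
  343a + 49b + 7c + d = -703
Solving the system yields a = -2, b = -1, c = 4, d = 4.
So P(t) = -2t^3 - t^2 + 4t + 4.
The coefficient of t^2 is -1.

-1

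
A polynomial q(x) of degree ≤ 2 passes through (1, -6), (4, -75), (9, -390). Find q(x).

Using the Lagrange interpolation formula with nodes 1, 4, 9:
  L_0(x) = (x - 4)(x - 9) / 24
  L_1(x) = (x - 1)(x - 9) / -15
  L_2(x) = (x - 1)(x - 4) / 40
Then q(x) = -6·L_0(x) - 75·L_1(x) - 390·L_2(x).
Expanding and collecting terms gives q(x) = -5x^2 + 2x - 3.
Check: q(4) = -75. ✓

q(x) = -5x^2 + 2x - 3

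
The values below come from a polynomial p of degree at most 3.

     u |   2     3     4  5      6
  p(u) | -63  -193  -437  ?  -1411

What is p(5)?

-831

On equispaced nodes a degree-3 polynomial has vanishing fourth forward difference, so
  p(2) - 4·p(3) + 6·p(4) - 4·p(5) + p(6) = 0.
Substituting the known values and solving for p(5):
  -4·p(5) = 3324
  p(5) = -831.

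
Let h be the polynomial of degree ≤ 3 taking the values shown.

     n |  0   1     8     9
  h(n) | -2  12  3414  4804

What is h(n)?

h(n) = 6n^3 + 5n^2 + 3n - 2

Write h(n) = an^3 + bn^2 + cn + d. Substituting each data point gives a linear system:
  d = -2
  a + b + c + d = 12
  512a + 64b + 8c + d = 3414
  729a + 81b + 9c + d = 4804
Solving the system yields a = 6, b = 5, c = 3, d = -2.
So h(n) = 6n³ + 5n² + 3n - 2.
Check: h(1) = 12. ✓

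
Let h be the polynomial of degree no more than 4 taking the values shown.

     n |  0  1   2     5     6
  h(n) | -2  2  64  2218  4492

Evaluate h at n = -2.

Using the Lagrange interpolation formula with nodes 0, 1, 2, 5, 6:
  L_0(n) = (n - 1)(n - 2)(n - 5)(n - 6) / 60
  L_1(n) = n(n - 2)(n - 5)(n - 6) / -20
  L_2(n) = n(n - 1)(n - 5)(n - 6) / 24
  L_3(n) = n(n - 1)(n - 2)(n - 6) / -60
  L_4(n) = n(n - 1)(n - 2)(n - 5) / 120
Then h(n) = -2·L_0(n) + 2·L_1(n) + 64·L_2(n) + 2218·L_3(n) + 4492·L_4(n).
Expanding and collecting terms gives h(n) = 3n^4 + 3n^3 - n^2 - n - 2.
Evaluating at n = -2: h(-2) = 20.

20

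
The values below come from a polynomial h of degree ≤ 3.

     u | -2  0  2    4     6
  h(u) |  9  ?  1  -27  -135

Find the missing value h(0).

-3

On equispaced nodes a degree-3 polynomial has vanishing fourth forward difference, so
  h(-2) - 4·h(0) + 6·h(2) - 4·h(4) + h(6) = 0.
Substituting the known values and solving for h(0):
  -4·h(0) = 12
  h(0) = -3.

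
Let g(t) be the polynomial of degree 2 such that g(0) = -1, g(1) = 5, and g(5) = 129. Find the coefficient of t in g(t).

Write g(t) = at^2 + bt + c. Substituting each data point gives a linear system:
  c = -1
  a + b + c = 5
  25a + 5b + c = 129
Solving the system yields a = 5, b = 1, c = -1.
So g(t) = 5t^2 + t - 1.
The coefficient of t is 1.

1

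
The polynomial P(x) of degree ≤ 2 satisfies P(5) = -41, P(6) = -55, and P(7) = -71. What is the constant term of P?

Write P(x) = ax^2 + bx + c. Substituting each data point gives a linear system:
  25a + 5b + c = -41
  36a + 6b + c = -55
  49a + 7b + c = -71
Solving the system yields a = -1, b = -3, c = -1.
So P(x) = -x² - 3x - 1.
The constant term is -1.

-1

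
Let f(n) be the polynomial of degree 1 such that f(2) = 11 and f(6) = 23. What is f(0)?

Write f(n) = an + b. Substituting each data point gives a linear system:
  2a + b = 11
  6a + b = 23
Solving the system yields a = 3, b = 5.
So f(n) = 3n + 5.
Then f(0) = 5.

5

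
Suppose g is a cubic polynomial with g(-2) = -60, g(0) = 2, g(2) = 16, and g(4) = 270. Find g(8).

Write g(t) = at^3 + bt^2 + ct + d. Substituting each data point gives a linear system:
  -8a + 4b - 2c + d = -60
  d = 2
  8a + 4b + 2c + d = 16
  64a + 16b + 4c + d = 270
Solving the system yields a = 6, b = -6, c = -5, d = 2.
So g(t) = 6t^3 - 6t^2 - 5t + 2.
Then g(8) = 2650.

2650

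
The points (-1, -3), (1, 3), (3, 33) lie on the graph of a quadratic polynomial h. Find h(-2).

3

Write h(s) = as^2 + bs + c. Substituting each data point gives a linear system:
  a - b + c = -3
  a + b + c = 3
  9a + 3b + c = 33
Solving the system yields a = 3, b = 3, c = -3.
So h(s) = 3s^2 + 3s - 3.
Then h(-2) = 3.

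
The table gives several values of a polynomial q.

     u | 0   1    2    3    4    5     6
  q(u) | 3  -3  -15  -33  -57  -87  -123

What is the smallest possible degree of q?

2

Forward differences of the values at u = 0, 1, 2, 3, 4, 5, 6:
  q  : 3  -3  -15  -33  -57  -87  -123
  Δ  : -6  -12  -18  -24  -30  -36
  Δ^2: -6  -6  -6  -6  -6
  Δ^3: 0  0  0  0
  Δ^4: 0  0  0
  Δ^5: 0  0
  Δ^6: 0
The second differences are constant (-6) and nonzero, while all higher differences vanish, so the minimal degree is 2.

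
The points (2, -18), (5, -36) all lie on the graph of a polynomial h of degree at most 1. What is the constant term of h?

-6

Write h(t) = at + b. Substituting each data point gives a linear system:
  2a + b = -18
  5a + b = -36
Solving the system yields a = -6, b = -6.
So h(t) = -6t - 6.
The constant term is -6.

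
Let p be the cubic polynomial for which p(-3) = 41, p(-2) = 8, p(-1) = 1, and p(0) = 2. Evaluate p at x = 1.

Forward differences of the values at x = -3, -2, -1, 0:
  p  : 41  8  1  2
  Δ  : -33  -7  1
  Δ^2: 26  8
  Δ^3: -18
The third differences are constant, confirming degree 3.
Interpolating (Newton forward form) and evaluating at x = 1 gives p(1) = -7.

-7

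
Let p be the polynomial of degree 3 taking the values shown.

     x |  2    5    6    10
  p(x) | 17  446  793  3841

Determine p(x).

Using the Lagrange interpolation formula with nodes 2, 5, 6, 10:
  L_0(x) = (x - 5)(x - 6)(x - 10) / -96
  L_1(x) = (x - 2)(x - 6)(x - 10) / 15
  L_2(x) = (x - 2)(x - 5)(x - 10) / -16
  L_3(x) = (x - 2)(x - 5)(x - 6) / 160
Then p(x) = 17·L_0(x) + 446·L_1(x) + 793·L_2(x) + 3841·L_3(x).
Expanding and collecting terms gives p(x) = 4x^3 - x^2 - 6x + 1.
Check: p(5) = 446. ✓

p(x) = 4x^3 - x^2 - 6x + 1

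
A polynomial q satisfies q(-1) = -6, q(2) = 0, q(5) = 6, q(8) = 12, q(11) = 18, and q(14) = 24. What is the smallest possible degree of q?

Forward differences of the values at x = -1, 2, 5, 8, 11, 14:
  q  : -6  0  6  12  18  24
  Δ  : 6  6  6  6  6
  Δ^2: 0  0  0  0
  Δ^3: 0  0  0
  Δ^4: 0  0
  Δ^5: 0
The first differences are constant (6) and nonzero, while all higher differences vanish, so the minimal degree is 1.

1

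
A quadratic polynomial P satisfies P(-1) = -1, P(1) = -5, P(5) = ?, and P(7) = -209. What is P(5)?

The 3 known points determine the degree-2 polynomial uniquely.
Write P(u) = au^2 + bu + c. Substituting each data point gives a linear system:
  a - b + c = -1
  a + b + c = -5
  49a + 7b + c = -209
Solving the system yields a = -4, b = -2, c = 1.
So P(u) = -4u^2 - 2u + 1.
Then P(5) = -109.

-109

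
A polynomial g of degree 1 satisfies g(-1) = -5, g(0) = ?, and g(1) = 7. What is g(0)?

On equispaced nodes a degree-1 polynomial has vanishing second forward difference, so
  g(-1) - 2·g(0) + g(1) = 0.
Substituting the known values and solving for g(0):
  -2·g(0) = -2
  g(0) = 1.

1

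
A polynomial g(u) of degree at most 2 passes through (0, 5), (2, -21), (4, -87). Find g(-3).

-31

Write g(u) = au^2 + bu + c. Substituting each data point gives a linear system:
  c = 5
  4a + 2b + c = -21
  16a + 4b + c = -87
Solving the system yields a = -5, b = -3, c = 5.
So g(u) = -5u² - 3u + 5.
Then g(-3) = -31.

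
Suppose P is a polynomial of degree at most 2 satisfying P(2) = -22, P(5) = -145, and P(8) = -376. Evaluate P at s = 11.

-715

Forward differences of the values at s = 2, 5, 8:
  P  : -22  -145  -376
  Δ  : -123  -231
  Δ^2: -108
The second differences are constant, confirming degree 2.
Interpolating (Newton forward form) and evaluating at s = 11 gives P(11) = -715.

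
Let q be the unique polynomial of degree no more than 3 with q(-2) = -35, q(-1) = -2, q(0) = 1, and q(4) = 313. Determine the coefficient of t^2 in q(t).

0

Write q(t) = at^3 + bt^2 + ct + d. Substituting each data point gives a linear system:
  -8a + 4b - 2c + d = -35
  -a + b - c + d = -2
  d = 1
  64a + 16b + 4c + d = 313
Solving the system yields a = 5, b = 0, c = -2, d = 1.
So q(t) = 5t³ - 2t + 1.
The coefficient of t^2 is 0.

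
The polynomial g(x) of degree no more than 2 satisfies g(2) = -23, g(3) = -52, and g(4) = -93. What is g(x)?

Write g(x) = ax^2 + bx + c. Substituting each data point gives a linear system:
  4a + 2b + c = -23
  9a + 3b + c = -52
  16a + 4b + c = -93
Solving the system yields a = -6, b = 1, c = -1.
So g(x) = -6x² + x - 1.
Check: g(4) = -93. ✓

g(x) = -6x^2 + x - 1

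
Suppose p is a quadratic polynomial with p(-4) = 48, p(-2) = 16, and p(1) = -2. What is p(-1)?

6

Write p(u) = au^2 + bu + c. Substituting each data point gives a linear system:
  16a - 4b + c = 48
  4a - 2b + c = 16
  a + b + c = -2
Solving the system yields a = 2, b = -4, c = 0.
So p(u) = 2u^2 - 4u.
Then p(-1) = 6.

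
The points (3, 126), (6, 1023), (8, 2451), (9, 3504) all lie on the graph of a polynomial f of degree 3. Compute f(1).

Using the Lagrange interpolation formula with nodes 3, 6, 8, 9:
  L_0(s) = (s - 6)(s - 8)(s - 9) / -90
  L_1(s) = (s - 3)(s - 8)(s - 9) / 18
  L_2(s) = (s - 3)(s - 6)(s - 9) / -10
  L_3(s) = (s - 3)(s - 6)(s - 8) / 18
Then f(s) = 126·L_0(s) + 1023·L_1(s) + 2451·L_2(s) + 3504·L_3(s).
Expanding and collecting terms gives f(s) = 5s^3 - 2s^2 + 2s + 3.
Evaluating at s = 1: f(1) = 8.

8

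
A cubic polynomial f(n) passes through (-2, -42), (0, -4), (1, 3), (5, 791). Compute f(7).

Write f(n) = an^3 + bn^2 + cn + d. Substituting each data point gives a linear system:
  -8a + 4b - 2c + d = -42
  d = -4
  a + b + c + d = 3
  125a + 25b + 5c + d = 791
Solving the system yields a = 6, b = 2, c = -1, d = -4.
So f(n) = 6n³ + 2n² - n - 4.
Then f(7) = 2145.

2145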